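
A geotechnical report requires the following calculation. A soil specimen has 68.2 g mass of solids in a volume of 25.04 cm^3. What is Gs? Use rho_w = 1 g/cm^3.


Result: 2.724

Derivation:
Using Gs = m_s / (V_s * rho_w)
Since rho_w = 1 g/cm^3:
Gs = 68.2 / 25.04
Gs = 2.724


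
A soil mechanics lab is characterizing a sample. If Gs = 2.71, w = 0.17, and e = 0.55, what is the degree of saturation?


Result: 0.8376

Derivation:
Using S = Gs * w / e
S = 2.71 * 0.17 / 0.55
S = 0.8376


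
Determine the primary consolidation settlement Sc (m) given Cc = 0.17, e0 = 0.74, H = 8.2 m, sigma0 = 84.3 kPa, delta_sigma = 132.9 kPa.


Using Sc = Cc * H / (1 + e0) * log10((sigma0 + delta_sigma) / sigma0)
Stress ratio = (84.3 + 132.9) / 84.3 = 2.57651
log10(2.57651) = 0.411032
Cc * H / (1 + e0) = 0.17 * 8.2 / (1 + 0.74) = 0.801149
Sc = 0.801149 * 0.411032
Sc = 0.3293 m


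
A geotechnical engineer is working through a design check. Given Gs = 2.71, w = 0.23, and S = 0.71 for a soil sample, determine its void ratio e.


Result: 0.8779

Derivation:
Using the relation e = Gs * w / S
e = 2.71 * 0.23 / 0.71
e = 0.8779


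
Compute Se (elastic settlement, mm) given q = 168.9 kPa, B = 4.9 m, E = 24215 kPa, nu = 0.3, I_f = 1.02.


Using Se = q * B * (1 - nu^2) * I_f / E
1 - nu^2 = 1 - 0.3^2 = 0.91
Se = 168.9 * 4.9 * 0.91 * 1.02 / 24215
Se = 0.031724 m
Convert to mm: Se = 0.031724 * 1000 = 31.724 mm


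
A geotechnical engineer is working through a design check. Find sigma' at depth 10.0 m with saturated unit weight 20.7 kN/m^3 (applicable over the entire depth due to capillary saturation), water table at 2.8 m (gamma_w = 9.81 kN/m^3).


Result: 136.37 kPa

Derivation:
Total stress = gamma_sat * depth
sigma = 20.7 * 10.0 = 207.0 kPa
Pore water pressure u = gamma_w * (depth - d_wt)
u = 9.81 * (10.0 - 2.8) = 70.632 kPa
Effective stress = sigma - u
sigma' = 207.0 - 70.632 = 136.37 kPa


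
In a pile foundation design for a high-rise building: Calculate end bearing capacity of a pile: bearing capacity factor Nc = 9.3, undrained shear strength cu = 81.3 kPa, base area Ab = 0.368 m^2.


Result: 278.24 kN

Derivation:
Using Qb = Nc * cu * Ab
Qb = 9.3 * 81.3 * 0.368
Qb = 278.24 kN


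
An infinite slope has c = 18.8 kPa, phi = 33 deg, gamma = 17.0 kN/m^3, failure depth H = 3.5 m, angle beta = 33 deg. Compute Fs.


Using Fs = c / (gamma*H*sin(beta)*cos(beta)) + tan(phi)/tan(beta)
Cohesion contribution = 18.8 / (17.0*3.5*sin(33)*cos(33))
Cohesion contribution = 0.691737
Friction contribution = tan(33)/tan(33) = 1
Fs = 0.691737 + 1
Fs = 1.692


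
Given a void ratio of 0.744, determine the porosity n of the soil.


Using the relation n = e / (1 + e)
n = 0.744 / (1 + 0.744)
n = 0.744 / 1.744
n = 0.4266


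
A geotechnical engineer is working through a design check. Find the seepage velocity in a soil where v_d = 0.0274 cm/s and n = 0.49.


Using v_s = v_d / n
v_s = 0.0274 / 0.49
v_s = 0.05592 cm/s


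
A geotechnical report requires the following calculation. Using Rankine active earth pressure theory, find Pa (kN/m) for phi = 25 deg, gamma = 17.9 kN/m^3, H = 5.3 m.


Compute active earth pressure coefficient:
Ka = tan^2(45 - phi/2) = tan^2(32.5) = 0.405859
Compute active force:
Pa = 0.5 * Ka * gamma * H^2
Pa = 0.5 * 0.405859 * 17.9 * 5.3^2
Pa = 102.04 kN/m


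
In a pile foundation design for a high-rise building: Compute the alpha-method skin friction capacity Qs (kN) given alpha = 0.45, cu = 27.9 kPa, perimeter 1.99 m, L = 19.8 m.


Using Qs = alpha * cu * perimeter * L
Qs = 0.45 * 27.9 * 1.99 * 19.8
Qs = 494.69 kN


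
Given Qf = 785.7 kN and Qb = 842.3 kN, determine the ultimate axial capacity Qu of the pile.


Using Qu = Qf + Qb
Qu = 785.7 + 842.3
Qu = 1628.0 kN


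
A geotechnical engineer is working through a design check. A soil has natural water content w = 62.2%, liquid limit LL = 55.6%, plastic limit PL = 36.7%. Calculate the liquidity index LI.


First compute the plasticity index:
PI = LL - PL = 55.6 - 36.7 = 18.9
Then compute the liquidity index:
LI = (w - PL) / PI
LI = (62.2 - 36.7) / 18.9
LI = 1.349


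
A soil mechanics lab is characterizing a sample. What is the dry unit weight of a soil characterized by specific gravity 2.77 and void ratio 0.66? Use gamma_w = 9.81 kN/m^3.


Using gamma_d = Gs * gamma_w / (1 + e)
gamma_d = 2.77 * 9.81 / (1 + 0.66)
gamma_d = 2.77 * 9.81 / 1.66
gamma_d = 16.37 kN/m^3


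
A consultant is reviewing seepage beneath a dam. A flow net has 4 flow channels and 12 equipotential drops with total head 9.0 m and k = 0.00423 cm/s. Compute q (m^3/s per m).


Convert k to m/s for unit consistency with H:
k = 0.00423 cm/s = 0.00423 / 100 m/s = 4.23e-05 m/s
Using q = k * H * Nf / Nd
Nf / Nd = 4 / 12 = 0.3333
q = 4.23e-05 * 9.0 * 0.3333
q = 0.0001269 m^3/s per m


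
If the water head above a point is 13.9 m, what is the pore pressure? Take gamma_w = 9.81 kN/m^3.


Result: 136.36 kPa

Derivation:
Using u = gamma_w * h_w
u = 9.81 * 13.9
u = 136.36 kPa


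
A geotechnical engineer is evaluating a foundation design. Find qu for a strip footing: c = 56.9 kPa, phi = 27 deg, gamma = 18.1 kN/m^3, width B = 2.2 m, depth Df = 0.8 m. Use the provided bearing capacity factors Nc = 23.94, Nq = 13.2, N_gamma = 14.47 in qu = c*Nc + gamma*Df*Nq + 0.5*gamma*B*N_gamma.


Result: 1841.42 kPa

Derivation:
Compute qu = c*Nc + gamma*Df*Nq + 0.5*gamma*B*N_gamma
Term 1: 56.9 * 23.94 = 1362.186
Term 2: 18.1 * 0.8 * 13.2 = 191.136
Term 3: 0.5 * 18.1 * 2.2 * 14.47 = 288.0977
qu = 1362.186 + 191.136 + 288.0977
qu = 1841.42 kPa


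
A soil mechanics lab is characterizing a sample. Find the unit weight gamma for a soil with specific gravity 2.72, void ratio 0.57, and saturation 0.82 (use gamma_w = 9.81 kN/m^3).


Using gamma = gamma_w * (Gs + S*e) / (1 + e)
Numerator: Gs + S*e = 2.72 + 0.82*0.57 = 3.1874
Denominator: 1 + e = 1 + 0.57 = 1.57
gamma = 9.81 * 3.1874 / 1.57
gamma = 19.916 kN/m^3


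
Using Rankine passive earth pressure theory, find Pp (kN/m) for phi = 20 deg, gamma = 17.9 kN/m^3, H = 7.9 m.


Compute passive earth pressure coefficient:
Kp = tan^2(45 + phi/2) = tan^2(55.0) = 2.039607
Compute passive force:
Pp = 0.5 * Kp * gamma * H^2
Pp = 0.5 * 2.039607 * 17.9 * 7.9^2
Pp = 1139.26 kN/m


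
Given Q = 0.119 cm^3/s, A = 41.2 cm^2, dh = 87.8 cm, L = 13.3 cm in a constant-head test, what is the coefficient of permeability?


Compute hydraulic gradient:
i = dh / L = 87.8 / 13.3 = 6.6015
Then apply Darcy's law:
k = Q / (A * i)
k = 0.119 / (41.2 * 6.6015)
k = 0.119 / 271.982
k = 0.000438 cm/s


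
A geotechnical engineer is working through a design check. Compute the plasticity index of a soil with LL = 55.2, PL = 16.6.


Using PI = LL - PL
PI = 55.2 - 16.6
PI = 38.6


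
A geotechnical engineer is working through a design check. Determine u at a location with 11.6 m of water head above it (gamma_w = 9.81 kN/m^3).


Using u = gamma_w * h_w
u = 9.81 * 11.6
u = 113.8 kPa


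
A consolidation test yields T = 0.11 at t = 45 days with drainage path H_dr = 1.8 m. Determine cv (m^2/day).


Result: 0.00792 m^2/day

Derivation:
Using cv = T * H_dr^2 / t
H_dr^2 = 1.8^2 = 3.24
cv = 0.11 * 3.24 / 45
cv = 0.00792 m^2/day


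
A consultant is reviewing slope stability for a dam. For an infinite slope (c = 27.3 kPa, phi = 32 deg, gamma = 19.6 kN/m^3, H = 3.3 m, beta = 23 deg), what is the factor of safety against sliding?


Result: 2.646

Derivation:
Using Fs = c / (gamma*H*sin(beta)*cos(beta)) + tan(phi)/tan(beta)
Cohesion contribution = 27.3 / (19.6*3.3*sin(23)*cos(23))
Cohesion contribution = 1.17351
Friction contribution = tan(32)/tan(23) = 1.4721
Fs = 1.17351 + 1.4721
Fs = 2.646


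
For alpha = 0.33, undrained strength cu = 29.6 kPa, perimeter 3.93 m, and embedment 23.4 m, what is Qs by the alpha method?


Using Qs = alpha * cu * perimeter * L
Qs = 0.33 * 29.6 * 3.93 * 23.4
Qs = 898.28 kN


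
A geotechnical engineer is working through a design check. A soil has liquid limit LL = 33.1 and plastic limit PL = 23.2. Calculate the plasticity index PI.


Result: 9.9

Derivation:
Using PI = LL - PL
PI = 33.1 - 23.2
PI = 9.9


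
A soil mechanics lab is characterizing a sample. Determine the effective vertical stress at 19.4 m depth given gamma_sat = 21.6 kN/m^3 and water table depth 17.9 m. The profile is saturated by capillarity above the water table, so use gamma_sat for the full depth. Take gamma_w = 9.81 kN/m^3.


Result: 404.33 kPa

Derivation:
Total stress = gamma_sat * depth
sigma = 21.6 * 19.4 = 419.04 kPa
Pore water pressure u = gamma_w * (depth - d_wt)
u = 9.81 * (19.4 - 17.9) = 14.715 kPa
Effective stress = sigma - u
sigma' = 419.04 - 14.715 = 404.33 kPa


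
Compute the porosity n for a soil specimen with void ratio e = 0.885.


Using the relation n = e / (1 + e)
n = 0.885 / (1 + 0.885)
n = 0.885 / 1.885
n = 0.4695


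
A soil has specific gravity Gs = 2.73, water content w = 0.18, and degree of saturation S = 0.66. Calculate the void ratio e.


Using the relation e = Gs * w / S
e = 2.73 * 0.18 / 0.66
e = 0.7445


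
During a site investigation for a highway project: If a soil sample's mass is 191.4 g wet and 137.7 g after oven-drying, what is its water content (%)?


Result: 39.0 %

Derivation:
Using w = (m_wet - m_dry) / m_dry * 100
m_wet - m_dry = 191.4 - 137.7 = 53.7 g
w = 53.7 / 137.7 * 100
w = 39.0 %


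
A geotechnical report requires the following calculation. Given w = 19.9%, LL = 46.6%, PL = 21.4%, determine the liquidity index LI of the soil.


First compute the plasticity index:
PI = LL - PL = 46.6 - 21.4 = 25.2
Then compute the liquidity index:
LI = (w - PL) / PI
LI = (19.9 - 21.4) / 25.2
LI = -0.06


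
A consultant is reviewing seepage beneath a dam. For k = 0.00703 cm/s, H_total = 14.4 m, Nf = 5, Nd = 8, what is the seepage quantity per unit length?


Convert k to m/s for unit consistency with H:
k = 0.00703 cm/s = 0.00703 / 100 m/s = 7.03e-05 m/s
Using q = k * H * Nf / Nd
Nf / Nd = 5 / 8 = 0.625
q = 7.03e-05 * 14.4 * 0.625
q = 0.0006327 m^3/s per m


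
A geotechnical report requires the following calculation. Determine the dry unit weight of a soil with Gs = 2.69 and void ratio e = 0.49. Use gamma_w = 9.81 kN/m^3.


Using gamma_d = Gs * gamma_w / (1 + e)
gamma_d = 2.69 * 9.81 / (1 + 0.49)
gamma_d = 2.69 * 9.81 / 1.49
gamma_d = 17.711 kN/m^3


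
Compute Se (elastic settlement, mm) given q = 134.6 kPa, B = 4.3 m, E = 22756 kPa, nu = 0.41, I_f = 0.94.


Result: 19.889 mm

Derivation:
Using Se = q * B * (1 - nu^2) * I_f / E
1 - nu^2 = 1 - 0.41^2 = 0.8319
Se = 134.6 * 4.3 * 0.8319 * 0.94 / 22756
Se = 0.019889 m
Convert to mm: Se = 0.019889 * 1000 = 19.889 mm


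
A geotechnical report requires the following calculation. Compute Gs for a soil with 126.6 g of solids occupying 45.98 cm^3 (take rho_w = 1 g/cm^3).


Using Gs = m_s / (V_s * rho_w)
Since rho_w = 1 g/cm^3:
Gs = 126.6 / 45.98
Gs = 2.753


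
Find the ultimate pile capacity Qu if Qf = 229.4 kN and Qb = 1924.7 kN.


Using Qu = Qf + Qb
Qu = 229.4 + 1924.7
Qu = 2154.1 kN


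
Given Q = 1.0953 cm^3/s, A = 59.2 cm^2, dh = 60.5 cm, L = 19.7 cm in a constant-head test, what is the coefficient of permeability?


Compute hydraulic gradient:
i = dh / L = 60.5 / 19.7 = 3.07107
Then apply Darcy's law:
k = Q / (A * i)
k = 1.0953 / (59.2 * 3.07107)
k = 1.0953 / 181.807
k = 0.006025 cm/s


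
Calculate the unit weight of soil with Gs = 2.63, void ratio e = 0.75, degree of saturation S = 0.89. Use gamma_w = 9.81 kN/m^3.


Result: 18.485 kN/m^3

Derivation:
Using gamma = gamma_w * (Gs + S*e) / (1 + e)
Numerator: Gs + S*e = 2.63 + 0.89*0.75 = 3.2975
Denominator: 1 + e = 1 + 0.75 = 1.75
gamma = 9.81 * 3.2975 / 1.75
gamma = 18.485 kN/m^3


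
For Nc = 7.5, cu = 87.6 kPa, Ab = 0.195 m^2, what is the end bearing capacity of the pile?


Using Qb = Nc * cu * Ab
Qb = 7.5 * 87.6 * 0.195
Qb = 128.12 kN


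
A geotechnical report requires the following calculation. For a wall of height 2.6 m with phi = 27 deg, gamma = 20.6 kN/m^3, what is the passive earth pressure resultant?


Compute passive earth pressure coefficient:
Kp = tan^2(45 + phi/2) = tan^2(58.5) = 2.66294
Compute passive force:
Pp = 0.5 * Kp * gamma * H^2
Pp = 0.5 * 2.66294 * 20.6 * 2.6^2
Pp = 185.42 kN/m


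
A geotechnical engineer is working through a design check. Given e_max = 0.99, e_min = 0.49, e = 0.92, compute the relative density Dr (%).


Result: 14.0 %

Derivation:
Using Dr = (e_max - e) / (e_max - e_min) * 100
e_max - e = 0.99 - 0.92 = 0.07
e_max - e_min = 0.99 - 0.49 = 0.5
Dr = 0.07 / 0.5 * 100
Dr = 14.0 %


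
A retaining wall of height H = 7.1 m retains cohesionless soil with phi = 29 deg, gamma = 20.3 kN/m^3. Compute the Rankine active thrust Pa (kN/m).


Result: 177.53 kN/m

Derivation:
Compute active earth pressure coefficient:
Ka = tan^2(45 - phi/2) = tan^2(30.5) = 0.346974
Compute active force:
Pa = 0.5 * Ka * gamma * H^2
Pa = 0.5 * 0.346974 * 20.3 * 7.1^2
Pa = 177.53 kN/m


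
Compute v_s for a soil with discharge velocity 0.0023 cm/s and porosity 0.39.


Result: 0.0059 cm/s

Derivation:
Using v_s = v_d / n
v_s = 0.0023 / 0.39
v_s = 0.0059 cm/s


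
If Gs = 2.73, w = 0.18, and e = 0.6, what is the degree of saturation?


Using S = Gs * w / e
S = 2.73 * 0.18 / 0.6
S = 0.819


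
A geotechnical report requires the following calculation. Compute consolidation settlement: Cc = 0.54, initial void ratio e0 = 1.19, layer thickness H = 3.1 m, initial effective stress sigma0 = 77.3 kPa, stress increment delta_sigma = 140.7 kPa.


Result: 0.3442 m

Derivation:
Using Sc = Cc * H / (1 + e0) * log10((sigma0 + delta_sigma) / sigma0)
Stress ratio = (77.3 + 140.7) / 77.3 = 2.82018
log10(2.82018) = 0.450277
Cc * H / (1 + e0) = 0.54 * 3.1 / (1 + 1.19) = 0.764384
Sc = 0.764384 * 0.450277
Sc = 0.3442 m


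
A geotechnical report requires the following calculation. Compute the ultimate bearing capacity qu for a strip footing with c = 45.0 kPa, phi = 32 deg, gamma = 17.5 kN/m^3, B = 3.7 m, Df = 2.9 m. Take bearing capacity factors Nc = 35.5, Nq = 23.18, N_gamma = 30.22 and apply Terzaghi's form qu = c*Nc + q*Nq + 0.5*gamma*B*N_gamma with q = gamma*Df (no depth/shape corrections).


Compute qu = c*Nc + gamma*Df*Nq + 0.5*gamma*B*N_gamma
Term 1: 45.0 * 35.5 = 1597.5
Term 2: 17.5 * 2.9 * 23.18 = 1176.385
Term 3: 0.5 * 17.5 * 3.7 * 30.22 = 978.3725
qu = 1597.5 + 1176.385 + 978.3725
qu = 3752.26 kPa


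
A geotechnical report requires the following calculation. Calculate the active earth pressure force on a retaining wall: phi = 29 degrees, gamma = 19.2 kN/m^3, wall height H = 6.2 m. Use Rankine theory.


Compute active earth pressure coefficient:
Ka = tan^2(45 - phi/2) = tan^2(30.5) = 0.346974
Compute active force:
Pa = 0.5 * Ka * gamma * H^2
Pa = 0.5 * 0.346974 * 19.2 * 6.2^2
Pa = 128.04 kN/m


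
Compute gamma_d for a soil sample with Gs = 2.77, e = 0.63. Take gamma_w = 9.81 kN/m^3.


Result: 16.671 kN/m^3

Derivation:
Using gamma_d = Gs * gamma_w / (1 + e)
gamma_d = 2.77 * 9.81 / (1 + 0.63)
gamma_d = 2.77 * 9.81 / 1.63
gamma_d = 16.671 kN/m^3


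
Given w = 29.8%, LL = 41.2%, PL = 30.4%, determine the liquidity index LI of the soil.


First compute the plasticity index:
PI = LL - PL = 41.2 - 30.4 = 10.8
Then compute the liquidity index:
LI = (w - PL) / PI
LI = (29.8 - 30.4) / 10.8
LI = -0.056


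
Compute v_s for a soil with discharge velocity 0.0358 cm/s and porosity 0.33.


Result: 0.10848 cm/s

Derivation:
Using v_s = v_d / n
v_s = 0.0358 / 0.33
v_s = 0.10848 cm/s


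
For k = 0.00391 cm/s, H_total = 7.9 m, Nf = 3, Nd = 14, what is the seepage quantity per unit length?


Result: 6.619e-05 m^3/s per m

Derivation:
Convert k to m/s for unit consistency with H:
k = 0.00391 cm/s = 0.00391 / 100 m/s = 3.91e-05 m/s
Using q = k * H * Nf / Nd
Nf / Nd = 3 / 14 = 0.2143
q = 3.91e-05 * 7.9 * 0.2143
q = 6.619e-05 m^3/s per m


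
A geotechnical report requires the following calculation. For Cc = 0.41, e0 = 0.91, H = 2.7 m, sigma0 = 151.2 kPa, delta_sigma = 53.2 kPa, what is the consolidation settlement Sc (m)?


Using Sc = Cc * H / (1 + e0) * log10((sigma0 + delta_sigma) / sigma0)
Stress ratio = (151.2 + 53.2) / 151.2 = 1.35185
log10(1.35185) = 0.130929
Cc * H / (1 + e0) = 0.41 * 2.7 / (1 + 0.91) = 0.579581
Sc = 0.579581 * 0.130929
Sc = 0.0759 m


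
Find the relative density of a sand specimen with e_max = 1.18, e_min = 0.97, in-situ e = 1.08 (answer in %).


Using Dr = (e_max - e) / (e_max - e_min) * 100
e_max - e = 1.18 - 1.08 = 0.1
e_max - e_min = 1.18 - 0.97 = 0.21
Dr = 0.1 / 0.21 * 100
Dr = 47.62 %


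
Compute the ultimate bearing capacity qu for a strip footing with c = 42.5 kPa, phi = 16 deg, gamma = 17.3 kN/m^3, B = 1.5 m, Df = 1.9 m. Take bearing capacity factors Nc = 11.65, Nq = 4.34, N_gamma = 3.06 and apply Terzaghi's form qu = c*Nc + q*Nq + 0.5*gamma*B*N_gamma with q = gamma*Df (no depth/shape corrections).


Result: 677.48 kPa

Derivation:
Compute qu = c*Nc + gamma*Df*Nq + 0.5*gamma*B*N_gamma
Term 1: 42.5 * 11.65 = 495.125
Term 2: 17.3 * 1.9 * 4.34 = 142.6558
Term 3: 0.5 * 17.3 * 1.5 * 3.06 = 39.7035
qu = 495.125 + 142.6558 + 39.7035
qu = 677.48 kPa


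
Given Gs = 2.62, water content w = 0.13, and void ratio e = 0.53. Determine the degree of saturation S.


Result: 0.6426

Derivation:
Using S = Gs * w / e
S = 2.62 * 0.13 / 0.53
S = 0.6426


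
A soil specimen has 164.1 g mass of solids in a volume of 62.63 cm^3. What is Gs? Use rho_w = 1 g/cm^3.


Result: 2.62

Derivation:
Using Gs = m_s / (V_s * rho_w)
Since rho_w = 1 g/cm^3:
Gs = 164.1 / 62.63
Gs = 2.62


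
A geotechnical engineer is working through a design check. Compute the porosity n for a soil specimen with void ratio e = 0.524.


Using the relation n = e / (1 + e)
n = 0.524 / (1 + 0.524)
n = 0.524 / 1.524
n = 0.3438


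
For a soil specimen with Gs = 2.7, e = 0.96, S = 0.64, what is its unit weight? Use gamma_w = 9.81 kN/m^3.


Result: 16.589 kN/m^3

Derivation:
Using gamma = gamma_w * (Gs + S*e) / (1 + e)
Numerator: Gs + S*e = 2.7 + 0.64*0.96 = 3.3144
Denominator: 1 + e = 1 + 0.96 = 1.96
gamma = 9.81 * 3.3144 / 1.96
gamma = 16.589 kN/m^3


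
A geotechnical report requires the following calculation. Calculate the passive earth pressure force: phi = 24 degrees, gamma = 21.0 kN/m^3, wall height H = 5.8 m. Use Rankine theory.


Compute passive earth pressure coefficient:
Kp = tan^2(45 + phi/2) = tan^2(57.0) = 2.371184
Compute passive force:
Pp = 0.5 * Kp * gamma * H^2
Pp = 0.5 * 2.371184 * 21.0 * 5.8^2
Pp = 837.55 kN/m


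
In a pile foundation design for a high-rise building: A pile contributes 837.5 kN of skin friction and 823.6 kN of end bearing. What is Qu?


Using Qu = Qf + Qb
Qu = 837.5 + 823.6
Qu = 1661.1 kN


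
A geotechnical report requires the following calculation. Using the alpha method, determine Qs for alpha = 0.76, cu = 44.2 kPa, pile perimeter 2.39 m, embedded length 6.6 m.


Result: 529.88 kN

Derivation:
Using Qs = alpha * cu * perimeter * L
Qs = 0.76 * 44.2 * 2.39 * 6.6
Qs = 529.88 kN


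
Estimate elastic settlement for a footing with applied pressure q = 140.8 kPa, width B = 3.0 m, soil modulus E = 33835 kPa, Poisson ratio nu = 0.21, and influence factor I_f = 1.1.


Using Se = q * B * (1 - nu^2) * I_f / E
1 - nu^2 = 1 - 0.21^2 = 0.9559
Se = 140.8 * 3.0 * 0.9559 * 1.1 / 33835
Se = 0.013127 m
Convert to mm: Se = 0.013127 * 1000 = 13.127 mm


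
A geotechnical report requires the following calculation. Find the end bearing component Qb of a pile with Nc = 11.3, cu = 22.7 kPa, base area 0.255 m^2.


Using Qb = Nc * cu * Ab
Qb = 11.3 * 22.7 * 0.255
Qb = 65.41 kN


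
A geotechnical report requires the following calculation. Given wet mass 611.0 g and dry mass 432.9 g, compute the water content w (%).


Result: 41.14 %

Derivation:
Using w = (m_wet - m_dry) / m_dry * 100
m_wet - m_dry = 611.0 - 432.9 = 178.1 g
w = 178.1 / 432.9 * 100
w = 41.14 %


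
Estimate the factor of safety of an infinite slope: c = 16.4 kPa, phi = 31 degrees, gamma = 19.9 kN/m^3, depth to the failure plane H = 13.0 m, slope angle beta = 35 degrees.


Using Fs = c / (gamma*H*sin(beta)*cos(beta)) + tan(phi)/tan(beta)
Cohesion contribution = 16.4 / (19.9*13.0*sin(35)*cos(35))
Cohesion contribution = 0.134925
Friction contribution = tan(31)/tan(35) = 0.858118
Fs = 0.134925 + 0.858118
Fs = 0.993


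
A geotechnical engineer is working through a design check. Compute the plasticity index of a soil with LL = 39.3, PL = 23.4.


Using PI = LL - PL
PI = 39.3 - 23.4
PI = 15.9


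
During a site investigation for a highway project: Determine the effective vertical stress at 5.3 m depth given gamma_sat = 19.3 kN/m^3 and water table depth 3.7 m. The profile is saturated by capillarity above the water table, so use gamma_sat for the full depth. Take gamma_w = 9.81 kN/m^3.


Total stress = gamma_sat * depth
sigma = 19.3 * 5.3 = 102.29 kPa
Pore water pressure u = gamma_w * (depth - d_wt)
u = 9.81 * (5.3 - 3.7) = 15.696 kPa
Effective stress = sigma - u
sigma' = 102.29 - 15.696 = 86.59 kPa


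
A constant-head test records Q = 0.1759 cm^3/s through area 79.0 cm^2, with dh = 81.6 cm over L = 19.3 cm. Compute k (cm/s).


Result: 0.000527 cm/s

Derivation:
Compute hydraulic gradient:
i = dh / L = 81.6 / 19.3 = 4.22798
Then apply Darcy's law:
k = Q / (A * i)
k = 0.1759 / (79.0 * 4.22798)
k = 0.1759 / 334.01
k = 0.000527 cm/s


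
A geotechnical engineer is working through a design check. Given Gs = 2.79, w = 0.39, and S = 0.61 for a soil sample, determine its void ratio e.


Using the relation e = Gs * w / S
e = 2.79 * 0.39 / 0.61
e = 1.7838


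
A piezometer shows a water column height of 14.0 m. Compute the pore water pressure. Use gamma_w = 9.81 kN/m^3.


Using u = gamma_w * h_w
u = 9.81 * 14.0
u = 137.34 kPa


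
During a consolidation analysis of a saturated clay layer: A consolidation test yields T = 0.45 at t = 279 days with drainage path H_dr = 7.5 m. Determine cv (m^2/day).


Using cv = T * H_dr^2 / t
H_dr^2 = 7.5^2 = 56.25
cv = 0.45 * 56.25 / 279
cv = 0.09073 m^2/day


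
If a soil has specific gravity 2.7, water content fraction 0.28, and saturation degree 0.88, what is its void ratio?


Result: 0.8591

Derivation:
Using the relation e = Gs * w / S
e = 2.7 * 0.28 / 0.88
e = 0.8591


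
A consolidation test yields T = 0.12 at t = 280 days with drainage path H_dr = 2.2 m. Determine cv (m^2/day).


Result: 0.00207 m^2/day

Derivation:
Using cv = T * H_dr^2 / t
H_dr^2 = 2.2^2 = 4.84
cv = 0.12 * 4.84 / 280
cv = 0.00207 m^2/day


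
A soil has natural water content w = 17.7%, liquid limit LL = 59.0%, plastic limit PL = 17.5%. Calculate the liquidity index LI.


First compute the plasticity index:
PI = LL - PL = 59.0 - 17.5 = 41.5
Then compute the liquidity index:
LI = (w - PL) / PI
LI = (17.7 - 17.5) / 41.5
LI = 0.005


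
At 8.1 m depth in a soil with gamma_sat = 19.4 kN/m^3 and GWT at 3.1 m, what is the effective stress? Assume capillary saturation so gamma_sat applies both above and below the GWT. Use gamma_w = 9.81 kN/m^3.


Result: 108.09 kPa

Derivation:
Total stress = gamma_sat * depth
sigma = 19.4 * 8.1 = 157.14 kPa
Pore water pressure u = gamma_w * (depth - d_wt)
u = 9.81 * (8.1 - 3.1) = 49.05 kPa
Effective stress = sigma - u
sigma' = 157.14 - 49.05 = 108.09 kPa


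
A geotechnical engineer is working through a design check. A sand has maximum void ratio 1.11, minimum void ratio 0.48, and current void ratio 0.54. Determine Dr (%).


Result: 90.48 %

Derivation:
Using Dr = (e_max - e) / (e_max - e_min) * 100
e_max - e = 1.11 - 0.54 = 0.57
e_max - e_min = 1.11 - 0.48 = 0.63
Dr = 0.57 / 0.63 * 100
Dr = 90.48 %


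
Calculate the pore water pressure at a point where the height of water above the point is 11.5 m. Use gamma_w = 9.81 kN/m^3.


Result: 112.82 kPa

Derivation:
Using u = gamma_w * h_w
u = 9.81 * 11.5
u = 112.82 kPa


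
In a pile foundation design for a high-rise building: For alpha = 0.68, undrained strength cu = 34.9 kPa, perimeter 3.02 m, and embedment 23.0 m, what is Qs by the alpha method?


Using Qs = alpha * cu * perimeter * L
Qs = 0.68 * 34.9 * 3.02 * 23.0
Qs = 1648.42 kN


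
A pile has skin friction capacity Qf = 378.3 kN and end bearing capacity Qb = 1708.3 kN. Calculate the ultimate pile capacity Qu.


Result: 2086.6 kN

Derivation:
Using Qu = Qf + Qb
Qu = 378.3 + 1708.3
Qu = 2086.6 kN


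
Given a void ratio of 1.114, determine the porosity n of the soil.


Result: 0.527

Derivation:
Using the relation n = e / (1 + e)
n = 1.114 / (1 + 1.114)
n = 1.114 / 2.114
n = 0.527


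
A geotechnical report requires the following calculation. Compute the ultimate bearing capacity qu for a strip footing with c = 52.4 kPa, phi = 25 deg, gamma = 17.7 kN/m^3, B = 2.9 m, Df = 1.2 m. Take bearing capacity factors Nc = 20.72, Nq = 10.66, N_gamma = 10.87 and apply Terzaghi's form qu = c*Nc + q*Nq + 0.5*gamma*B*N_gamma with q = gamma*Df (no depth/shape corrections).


Compute qu = c*Nc + gamma*Df*Nq + 0.5*gamma*B*N_gamma
Term 1: 52.4 * 20.72 = 1085.728
Term 2: 17.7 * 1.2 * 10.66 = 226.4184
Term 3: 0.5 * 17.7 * 2.9 * 10.87 = 278.97855
qu = 1085.728 + 226.4184 + 278.97855
qu = 1591.12 kPa


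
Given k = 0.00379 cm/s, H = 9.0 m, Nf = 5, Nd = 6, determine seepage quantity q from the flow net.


Convert k to m/s for unit consistency with H:
k = 0.00379 cm/s = 0.00379 / 100 m/s = 3.79e-05 m/s
Using q = k * H * Nf / Nd
Nf / Nd = 5 / 6 = 0.8333
q = 3.79e-05 * 9.0 * 0.8333
q = 0.0002842 m^3/s per m


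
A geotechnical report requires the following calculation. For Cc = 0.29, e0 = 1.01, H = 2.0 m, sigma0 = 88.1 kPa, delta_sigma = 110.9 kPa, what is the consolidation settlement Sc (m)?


Using Sc = Cc * H / (1 + e0) * log10((sigma0 + delta_sigma) / sigma0)
Stress ratio = (88.1 + 110.9) / 88.1 = 2.2588
log10(2.2588) = 0.353877
Cc * H / (1 + e0) = 0.29 * 2.0 / (1 + 1.01) = 0.288557
Sc = 0.288557 * 0.353877
Sc = 0.1021 m


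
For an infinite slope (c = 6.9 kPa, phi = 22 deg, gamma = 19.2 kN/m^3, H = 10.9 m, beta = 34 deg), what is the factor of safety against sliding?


Using Fs = c / (gamma*H*sin(beta)*cos(beta)) + tan(phi)/tan(beta)
Cohesion contribution = 6.9 / (19.2*10.9*sin(34)*cos(34))
Cohesion contribution = 0.071119
Friction contribution = tan(22)/tan(34) = 0.598994
Fs = 0.071119 + 0.598994
Fs = 0.67


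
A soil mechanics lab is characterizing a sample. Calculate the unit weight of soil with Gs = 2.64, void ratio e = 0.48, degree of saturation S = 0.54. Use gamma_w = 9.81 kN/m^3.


Using gamma = gamma_w * (Gs + S*e) / (1 + e)
Numerator: Gs + S*e = 2.64 + 0.54*0.48 = 2.8992
Denominator: 1 + e = 1 + 0.48 = 1.48
gamma = 9.81 * 2.8992 / 1.48
gamma = 19.217 kN/m^3


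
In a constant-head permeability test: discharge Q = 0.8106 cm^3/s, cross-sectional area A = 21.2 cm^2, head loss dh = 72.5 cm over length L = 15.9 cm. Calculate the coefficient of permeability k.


Result: 0.008386 cm/s

Derivation:
Compute hydraulic gradient:
i = dh / L = 72.5 / 15.9 = 4.55975
Then apply Darcy's law:
k = Q / (A * i)
k = 0.8106 / (21.2 * 4.55975)
k = 0.8106 / 96.6667
k = 0.008386 cm/s


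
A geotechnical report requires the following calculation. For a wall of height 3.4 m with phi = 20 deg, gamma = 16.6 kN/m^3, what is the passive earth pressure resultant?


Compute passive earth pressure coefficient:
Kp = tan^2(45 + phi/2) = tan^2(55.0) = 2.039607
Compute passive force:
Pp = 0.5 * Kp * gamma * H^2
Pp = 0.5 * 2.039607 * 16.6 * 3.4^2
Pp = 195.7 kN/m


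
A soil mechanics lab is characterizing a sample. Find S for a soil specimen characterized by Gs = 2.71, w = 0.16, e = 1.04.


Using S = Gs * w / e
S = 2.71 * 0.16 / 1.04
S = 0.4169


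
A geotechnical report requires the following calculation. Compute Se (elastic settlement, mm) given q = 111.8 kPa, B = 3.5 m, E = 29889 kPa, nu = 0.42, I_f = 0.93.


Using Se = q * B * (1 - nu^2) * I_f / E
1 - nu^2 = 1 - 0.42^2 = 0.8236
Se = 111.8 * 3.5 * 0.8236 * 0.93 / 29889
Se = 0.010028 m
Convert to mm: Se = 0.010028 * 1000 = 10.028 mm


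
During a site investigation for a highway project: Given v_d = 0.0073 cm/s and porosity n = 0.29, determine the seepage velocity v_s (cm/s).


Result: 0.02517 cm/s

Derivation:
Using v_s = v_d / n
v_s = 0.0073 / 0.29
v_s = 0.02517 cm/s


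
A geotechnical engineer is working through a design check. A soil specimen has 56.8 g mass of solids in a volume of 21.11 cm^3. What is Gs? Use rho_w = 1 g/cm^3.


Using Gs = m_s / (V_s * rho_w)
Since rho_w = 1 g/cm^3:
Gs = 56.8 / 21.11
Gs = 2.691


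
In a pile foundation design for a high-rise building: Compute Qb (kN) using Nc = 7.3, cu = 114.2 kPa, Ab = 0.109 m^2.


Using Qb = Nc * cu * Ab
Qb = 7.3 * 114.2 * 0.109
Qb = 90.87 kN


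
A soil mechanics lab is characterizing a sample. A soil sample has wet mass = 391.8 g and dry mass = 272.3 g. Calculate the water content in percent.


Result: 43.89 %

Derivation:
Using w = (m_wet - m_dry) / m_dry * 100
m_wet - m_dry = 391.8 - 272.3 = 119.5 g
w = 119.5 / 272.3 * 100
w = 43.89 %


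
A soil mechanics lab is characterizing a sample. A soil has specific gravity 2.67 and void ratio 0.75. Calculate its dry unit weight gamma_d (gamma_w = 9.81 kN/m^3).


Result: 14.967 kN/m^3

Derivation:
Using gamma_d = Gs * gamma_w / (1 + e)
gamma_d = 2.67 * 9.81 / (1 + 0.75)
gamma_d = 2.67 * 9.81 / 1.75
gamma_d = 14.967 kN/m^3


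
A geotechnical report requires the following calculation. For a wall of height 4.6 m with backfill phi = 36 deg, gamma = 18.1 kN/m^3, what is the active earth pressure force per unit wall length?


Compute active earth pressure coefficient:
Ka = tan^2(45 - phi/2) = tan^2(27.0) = 0.259616
Compute active force:
Pa = 0.5 * Ka * gamma * H^2
Pa = 0.5 * 0.259616 * 18.1 * 4.6^2
Pa = 49.72 kN/m


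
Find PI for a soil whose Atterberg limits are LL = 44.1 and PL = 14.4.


Result: 29.7

Derivation:
Using PI = LL - PL
PI = 44.1 - 14.4
PI = 29.7


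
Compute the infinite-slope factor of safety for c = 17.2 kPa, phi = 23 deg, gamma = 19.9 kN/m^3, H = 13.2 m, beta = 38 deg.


Result: 0.678

Derivation:
Using Fs = c / (gamma*H*sin(beta)*cos(beta)) + tan(phi)/tan(beta)
Cohesion contribution = 17.2 / (19.9*13.2*sin(38)*cos(38))
Cohesion contribution = 0.134967
Friction contribution = tan(23)/tan(38) = 0.543303
Fs = 0.134967 + 0.543303
Fs = 0.678


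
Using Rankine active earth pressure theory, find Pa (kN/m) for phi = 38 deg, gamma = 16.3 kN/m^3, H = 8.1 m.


Compute active earth pressure coefficient:
Ka = tan^2(45 - phi/2) = tan^2(26.0) = 0.237883
Compute active force:
Pa = 0.5 * Ka * gamma * H^2
Pa = 0.5 * 0.237883 * 16.3 * 8.1^2
Pa = 127.2 kN/m


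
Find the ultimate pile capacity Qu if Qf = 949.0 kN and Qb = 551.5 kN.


Using Qu = Qf + Qb
Qu = 949.0 + 551.5
Qu = 1500.5 kN


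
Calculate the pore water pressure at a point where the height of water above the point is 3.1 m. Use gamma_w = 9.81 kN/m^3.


Using u = gamma_w * h_w
u = 9.81 * 3.1
u = 30.41 kPa


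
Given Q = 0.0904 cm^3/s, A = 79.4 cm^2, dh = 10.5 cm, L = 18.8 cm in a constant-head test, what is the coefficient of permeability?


Result: 0.002039 cm/s

Derivation:
Compute hydraulic gradient:
i = dh / L = 10.5 / 18.8 = 0.558511
Then apply Darcy's law:
k = Q / (A * i)
k = 0.0904 / (79.4 * 0.558511)
k = 0.0904 / 44.3457
k = 0.002039 cm/s


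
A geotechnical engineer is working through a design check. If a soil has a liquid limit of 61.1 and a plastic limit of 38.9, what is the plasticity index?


Using PI = LL - PL
PI = 61.1 - 38.9
PI = 22.2


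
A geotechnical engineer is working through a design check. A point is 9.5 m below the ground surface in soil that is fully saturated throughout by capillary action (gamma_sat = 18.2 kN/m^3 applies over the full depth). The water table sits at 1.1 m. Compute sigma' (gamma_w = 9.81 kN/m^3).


Total stress = gamma_sat * depth
sigma = 18.2 * 9.5 = 172.9 kPa
Pore water pressure u = gamma_w * (depth - d_wt)
u = 9.81 * (9.5 - 1.1) = 82.404 kPa
Effective stress = sigma - u
sigma' = 172.9 - 82.404 = 90.5 kPa


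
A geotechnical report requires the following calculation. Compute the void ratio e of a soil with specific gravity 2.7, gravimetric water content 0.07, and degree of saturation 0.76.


Using the relation e = Gs * w / S
e = 2.7 * 0.07 / 0.76
e = 0.2487


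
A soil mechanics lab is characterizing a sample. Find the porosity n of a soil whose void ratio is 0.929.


Using the relation n = e / (1 + e)
n = 0.929 / (1 + 0.929)
n = 0.929 / 1.929
n = 0.4816


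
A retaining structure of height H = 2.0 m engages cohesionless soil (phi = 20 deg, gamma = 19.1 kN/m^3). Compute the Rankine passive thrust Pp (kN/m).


Result: 77.91 kN/m

Derivation:
Compute passive earth pressure coefficient:
Kp = tan^2(45 + phi/2) = tan^2(55.0) = 2.039607
Compute passive force:
Pp = 0.5 * Kp * gamma * H^2
Pp = 0.5 * 2.039607 * 19.1 * 2.0^2
Pp = 77.91 kN/m


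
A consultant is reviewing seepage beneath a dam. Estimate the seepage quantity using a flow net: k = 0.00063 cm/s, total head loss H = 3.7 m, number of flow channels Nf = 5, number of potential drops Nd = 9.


Convert k to m/s for unit consistency with H:
k = 0.00063 cm/s = 0.00063 / 100 m/s = 6.3e-06 m/s
Using q = k * H * Nf / Nd
Nf / Nd = 5 / 9 = 0.5556
q = 6.3e-06 * 3.7 * 0.5556
q = 1.295e-05 m^3/s per m


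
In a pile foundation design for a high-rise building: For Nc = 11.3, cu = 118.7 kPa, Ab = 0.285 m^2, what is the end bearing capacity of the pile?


Using Qb = Nc * cu * Ab
Qb = 11.3 * 118.7 * 0.285
Qb = 382.27 kN


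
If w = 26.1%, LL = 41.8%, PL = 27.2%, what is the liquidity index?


First compute the plasticity index:
PI = LL - PL = 41.8 - 27.2 = 14.6
Then compute the liquidity index:
LI = (w - PL) / PI
LI = (26.1 - 27.2) / 14.6
LI = -0.075


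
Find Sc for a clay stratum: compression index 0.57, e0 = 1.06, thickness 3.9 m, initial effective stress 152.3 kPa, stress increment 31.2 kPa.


Result: 0.0873 m

Derivation:
Using Sc = Cc * H / (1 + e0) * log10((sigma0 + delta_sigma) / sigma0)
Stress ratio = (152.3 + 31.2) / 152.3 = 1.20486
log10(1.20486) = 0.0809362
Cc * H / (1 + e0) = 0.57 * 3.9 / (1 + 1.06) = 1.07913
Sc = 1.07913 * 0.0809362
Sc = 0.0873 m


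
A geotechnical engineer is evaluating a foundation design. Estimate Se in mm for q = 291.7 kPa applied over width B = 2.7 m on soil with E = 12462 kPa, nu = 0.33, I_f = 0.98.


Using Se = q * B * (1 - nu^2) * I_f / E
1 - nu^2 = 1 - 0.33^2 = 0.8911
Se = 291.7 * 2.7 * 0.8911 * 0.98 / 12462
Se = 0.055191 m
Convert to mm: Se = 0.055191 * 1000 = 55.191 mm


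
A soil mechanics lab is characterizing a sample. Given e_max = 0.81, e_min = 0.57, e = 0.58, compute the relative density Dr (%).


Using Dr = (e_max - e) / (e_max - e_min) * 100
e_max - e = 0.81 - 0.58 = 0.23
e_max - e_min = 0.81 - 0.57 = 0.24
Dr = 0.23 / 0.24 * 100
Dr = 95.83 %


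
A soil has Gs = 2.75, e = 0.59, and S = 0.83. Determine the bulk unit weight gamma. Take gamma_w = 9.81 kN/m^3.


Using gamma = gamma_w * (Gs + S*e) / (1 + e)
Numerator: Gs + S*e = 2.75 + 0.83*0.59 = 3.2397
Denominator: 1 + e = 1 + 0.59 = 1.59
gamma = 9.81 * 3.2397 / 1.59
gamma = 19.988 kN/m^3


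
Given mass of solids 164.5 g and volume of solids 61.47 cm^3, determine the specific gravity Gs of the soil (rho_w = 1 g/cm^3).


Result: 2.676

Derivation:
Using Gs = m_s / (V_s * rho_w)
Since rho_w = 1 g/cm^3:
Gs = 164.5 / 61.47
Gs = 2.676


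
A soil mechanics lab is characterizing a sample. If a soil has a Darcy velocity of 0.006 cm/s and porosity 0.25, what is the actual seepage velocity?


Using v_s = v_d / n
v_s = 0.006 / 0.25
v_s = 0.024 cm/s


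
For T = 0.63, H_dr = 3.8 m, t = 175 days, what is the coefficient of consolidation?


Using cv = T * H_dr^2 / t
H_dr^2 = 3.8^2 = 14.44
cv = 0.63 * 14.44 / 175
cv = 0.05198 m^2/day


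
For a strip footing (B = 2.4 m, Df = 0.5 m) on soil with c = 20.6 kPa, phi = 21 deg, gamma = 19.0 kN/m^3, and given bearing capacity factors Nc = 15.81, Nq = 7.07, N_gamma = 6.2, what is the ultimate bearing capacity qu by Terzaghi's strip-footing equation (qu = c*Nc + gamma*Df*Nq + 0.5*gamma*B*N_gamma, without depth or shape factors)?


Compute qu = c*Nc + gamma*Df*Nq + 0.5*gamma*B*N_gamma
Term 1: 20.6 * 15.81 = 325.686
Term 2: 19.0 * 0.5 * 7.07 = 67.165
Term 3: 0.5 * 19.0 * 2.4 * 6.2 = 141.36
qu = 325.686 + 67.165 + 141.36
qu = 534.21 kPa


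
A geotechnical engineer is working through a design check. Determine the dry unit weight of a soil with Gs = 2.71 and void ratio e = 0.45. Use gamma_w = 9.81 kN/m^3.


Using gamma_d = Gs * gamma_w / (1 + e)
gamma_d = 2.71 * 9.81 / (1 + 0.45)
gamma_d = 2.71 * 9.81 / 1.45
gamma_d = 18.335 kN/m^3


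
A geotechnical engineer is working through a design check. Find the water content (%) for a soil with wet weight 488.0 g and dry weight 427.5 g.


Result: 14.15 %

Derivation:
Using w = (m_wet - m_dry) / m_dry * 100
m_wet - m_dry = 488.0 - 427.5 = 60.5 g
w = 60.5 / 427.5 * 100
w = 14.15 %


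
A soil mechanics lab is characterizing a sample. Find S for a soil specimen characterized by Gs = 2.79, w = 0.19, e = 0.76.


Using S = Gs * w / e
S = 2.79 * 0.19 / 0.76
S = 0.6975


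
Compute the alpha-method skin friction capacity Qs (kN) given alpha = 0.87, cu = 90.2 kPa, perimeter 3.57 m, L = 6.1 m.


Using Qs = alpha * cu * perimeter * L
Qs = 0.87 * 90.2 * 3.57 * 6.1
Qs = 1708.93 kN


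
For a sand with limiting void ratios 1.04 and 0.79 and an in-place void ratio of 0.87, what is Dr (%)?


Result: 68.0 %

Derivation:
Using Dr = (e_max - e) / (e_max - e_min) * 100
e_max - e = 1.04 - 0.87 = 0.17
e_max - e_min = 1.04 - 0.79 = 0.25
Dr = 0.17 / 0.25 * 100
Dr = 68.0 %


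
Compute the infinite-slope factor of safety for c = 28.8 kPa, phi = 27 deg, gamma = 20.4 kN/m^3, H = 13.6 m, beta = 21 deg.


Result: 1.638

Derivation:
Using Fs = c / (gamma*H*sin(beta)*cos(beta)) + tan(phi)/tan(beta)
Cohesion contribution = 28.8 / (20.4*13.6*sin(21)*cos(21))
Cohesion contribution = 0.310272
Friction contribution = tan(27)/tan(21) = 1.32736
Fs = 0.310272 + 1.32736
Fs = 1.638


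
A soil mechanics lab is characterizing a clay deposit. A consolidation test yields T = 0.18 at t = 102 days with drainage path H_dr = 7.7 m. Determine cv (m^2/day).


Result: 0.10463 m^2/day

Derivation:
Using cv = T * H_dr^2 / t
H_dr^2 = 7.7^2 = 59.29
cv = 0.18 * 59.29 / 102
cv = 0.10463 m^2/day


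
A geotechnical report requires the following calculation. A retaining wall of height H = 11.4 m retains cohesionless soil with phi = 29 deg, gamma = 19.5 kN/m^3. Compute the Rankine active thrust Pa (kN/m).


Compute active earth pressure coefficient:
Ka = tan^2(45 - phi/2) = tan^2(30.5) = 0.346974
Compute active force:
Pa = 0.5 * Ka * gamma * H^2
Pa = 0.5 * 0.346974 * 19.5 * 11.4^2
Pa = 439.65 kN/m


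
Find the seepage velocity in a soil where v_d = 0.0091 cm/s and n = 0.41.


Result: 0.0222 cm/s

Derivation:
Using v_s = v_d / n
v_s = 0.0091 / 0.41
v_s = 0.0222 cm/s


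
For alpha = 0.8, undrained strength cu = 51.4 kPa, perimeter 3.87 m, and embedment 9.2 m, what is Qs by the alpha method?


Using Qs = alpha * cu * perimeter * L
Qs = 0.8 * 51.4 * 3.87 * 9.2
Qs = 1464.04 kN


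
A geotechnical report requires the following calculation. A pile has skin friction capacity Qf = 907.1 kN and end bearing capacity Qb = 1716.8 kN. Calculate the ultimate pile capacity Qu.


Using Qu = Qf + Qb
Qu = 907.1 + 1716.8
Qu = 2623.9 kN


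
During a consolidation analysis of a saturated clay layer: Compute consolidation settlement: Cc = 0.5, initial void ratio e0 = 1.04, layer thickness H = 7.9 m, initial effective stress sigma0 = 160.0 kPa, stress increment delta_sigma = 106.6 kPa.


Result: 0.4293 m

Derivation:
Using Sc = Cc * H / (1 + e0) * log10((sigma0 + delta_sigma) / sigma0)
Stress ratio = (160.0 + 106.6) / 160.0 = 1.66625
log10(1.66625) = 0.22174
Cc * H / (1 + e0) = 0.5 * 7.9 / (1 + 1.04) = 1.93627
Sc = 1.93627 * 0.22174
Sc = 0.4293 m
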